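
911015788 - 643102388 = 267913400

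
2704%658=72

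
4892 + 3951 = 8843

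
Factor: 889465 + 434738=1324203 = 3^1*191^1*2311^1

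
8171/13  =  628 +7/13 = 628.54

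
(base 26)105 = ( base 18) 21f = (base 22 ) 18L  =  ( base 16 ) 2A9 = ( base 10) 681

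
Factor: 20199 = 3^1*6733^1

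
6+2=8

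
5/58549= 5/58549=0.00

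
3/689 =3/689 = 0.00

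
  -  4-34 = -38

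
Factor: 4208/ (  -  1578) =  - 2^3*3^( - 1) = - 8/3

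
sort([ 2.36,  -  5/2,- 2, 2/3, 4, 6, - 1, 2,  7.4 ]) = [ - 5/2, - 2, - 1,  2/3,2, 2.36,4,6,  7.4]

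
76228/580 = 19057/145  =  131.43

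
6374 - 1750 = 4624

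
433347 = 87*4981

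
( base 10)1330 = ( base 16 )532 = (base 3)1211021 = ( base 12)92A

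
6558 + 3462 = 10020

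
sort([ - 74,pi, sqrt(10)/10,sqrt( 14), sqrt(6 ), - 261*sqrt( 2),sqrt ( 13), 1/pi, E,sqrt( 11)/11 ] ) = [ - 261*sqrt ( 2 ), - 74,sqrt(11 )/11,sqrt(10) /10,1/pi,sqrt(6 ),E,  pi,  sqrt(13),sqrt( 14) ]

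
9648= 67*144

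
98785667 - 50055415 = 48730252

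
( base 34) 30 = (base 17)60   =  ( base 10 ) 102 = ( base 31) 39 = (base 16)66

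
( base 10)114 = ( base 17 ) 6c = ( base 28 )42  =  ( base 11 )a4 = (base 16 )72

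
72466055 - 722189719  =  -649723664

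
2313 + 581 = 2894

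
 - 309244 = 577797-887041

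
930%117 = 111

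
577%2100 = 577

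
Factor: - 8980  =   - 2^2*5^1 * 449^1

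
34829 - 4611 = 30218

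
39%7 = 4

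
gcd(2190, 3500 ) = 10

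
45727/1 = 45727= 45727.00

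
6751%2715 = 1321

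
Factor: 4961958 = 2^1*3^1 * 29^1 *28517^1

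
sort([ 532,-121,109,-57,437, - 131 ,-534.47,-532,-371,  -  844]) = [  -  844, - 534.47  ,-532,-371, - 131, - 121, - 57,109, 437,  532]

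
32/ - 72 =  - 4/9 = - 0.44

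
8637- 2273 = 6364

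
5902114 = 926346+4975768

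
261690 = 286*915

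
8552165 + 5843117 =14395282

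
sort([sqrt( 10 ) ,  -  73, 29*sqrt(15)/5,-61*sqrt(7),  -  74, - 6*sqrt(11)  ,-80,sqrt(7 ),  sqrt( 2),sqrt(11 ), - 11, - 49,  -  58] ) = [ - 61* sqrt(7),  -  80, - 74,-73,  -  58, - 49, -6*sqrt(11),-11, sqrt( 2), sqrt(7 ),sqrt(10),  sqrt( 11),  29 * sqrt(15) /5]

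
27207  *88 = 2394216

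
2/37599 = 2/37599 = 0.00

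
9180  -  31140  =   - 21960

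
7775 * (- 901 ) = - 7005275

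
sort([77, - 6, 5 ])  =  [ - 6,5, 77]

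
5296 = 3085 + 2211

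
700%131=45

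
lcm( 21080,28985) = 231880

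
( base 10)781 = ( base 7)2164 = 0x30D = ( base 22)1DB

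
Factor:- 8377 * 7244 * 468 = -28399638384 = -2^4*3^2*13^1 * 1811^1*8377^1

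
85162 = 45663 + 39499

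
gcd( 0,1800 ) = 1800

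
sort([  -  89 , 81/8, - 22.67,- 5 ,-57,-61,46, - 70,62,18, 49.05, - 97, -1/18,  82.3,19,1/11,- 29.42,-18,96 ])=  [-97, - 89, - 70,-61, - 57, - 29.42, - 22.67, - 18, - 5, - 1/18, 1/11,81/8, 18,19,46,49.05,  62,82.3,  96]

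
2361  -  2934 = -573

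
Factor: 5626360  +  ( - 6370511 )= -744151 = -47^1 * 71^1*223^1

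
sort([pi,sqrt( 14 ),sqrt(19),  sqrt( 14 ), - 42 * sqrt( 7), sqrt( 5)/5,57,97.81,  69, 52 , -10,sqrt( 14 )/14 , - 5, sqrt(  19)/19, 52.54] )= [- 42*sqrt ( 7), - 10,- 5,sqrt( 19 )/19,sqrt( 14 )/14,sqrt(5)/5,pi, sqrt( 14),sqrt( 14 ),sqrt(  19),52,52.54,57, 69,  97.81 ]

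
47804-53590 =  -5786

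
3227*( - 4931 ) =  - 15912337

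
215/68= 3+11/68= 3.16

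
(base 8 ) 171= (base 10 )121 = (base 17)72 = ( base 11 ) 100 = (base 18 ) 6d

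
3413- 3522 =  - 109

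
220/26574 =110/13287=0.01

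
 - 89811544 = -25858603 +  -63952941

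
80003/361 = 221 + 222/361 = 221.61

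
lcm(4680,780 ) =4680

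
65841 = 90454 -24613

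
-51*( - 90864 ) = 4634064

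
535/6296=535/6296 = 0.08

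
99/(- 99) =  -  1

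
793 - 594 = 199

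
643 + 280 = 923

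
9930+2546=12476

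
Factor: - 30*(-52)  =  2^3*3^1 * 5^1*13^1 = 1560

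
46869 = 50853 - 3984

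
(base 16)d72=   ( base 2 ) 110101110010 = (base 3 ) 11201111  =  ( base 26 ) 52a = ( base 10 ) 3442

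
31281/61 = 31281/61 = 512.80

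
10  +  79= 89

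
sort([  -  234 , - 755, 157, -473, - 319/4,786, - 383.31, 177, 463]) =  [ - 755, - 473, -383.31, - 234, -319/4,157,177,  463,786]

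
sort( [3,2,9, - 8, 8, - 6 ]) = [ - 8, - 6,2, 3,8, 9 ] 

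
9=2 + 7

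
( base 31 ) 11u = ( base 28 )18e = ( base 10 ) 1022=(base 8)1776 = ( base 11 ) 84a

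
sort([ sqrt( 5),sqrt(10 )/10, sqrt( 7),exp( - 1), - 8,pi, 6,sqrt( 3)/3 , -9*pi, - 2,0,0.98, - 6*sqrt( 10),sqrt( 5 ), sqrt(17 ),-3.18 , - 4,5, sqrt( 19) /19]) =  [ - 9  *pi, -6*sqrt( 10), -8,- 4, - 3.18 ,-2,0,sqrt( 19) /19,sqrt(10 ) /10, exp(-1),sqrt (3 ) /3, 0.98, sqrt( 5), sqrt( 5),  sqrt( 7), pi,sqrt( 17) , 5, 6]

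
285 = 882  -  597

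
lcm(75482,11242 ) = 528374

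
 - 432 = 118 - 550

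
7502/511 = 7502/511 = 14.68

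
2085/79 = 26 + 31/79  =  26.39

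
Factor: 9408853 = 157^1*59929^1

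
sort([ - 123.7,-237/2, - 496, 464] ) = [ - 496, - 123.7,-237/2, 464 ] 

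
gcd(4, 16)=4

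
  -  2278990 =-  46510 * 49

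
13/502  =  13/502 = 0.03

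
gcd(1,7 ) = 1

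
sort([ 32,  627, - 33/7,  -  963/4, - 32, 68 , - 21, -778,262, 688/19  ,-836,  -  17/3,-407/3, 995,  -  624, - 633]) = [ - 836,-778, - 633, - 624, - 963/4 ,-407/3, - 32,-21, - 17/3 , - 33/7, 32,688/19,68, 262, 627,995]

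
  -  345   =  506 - 851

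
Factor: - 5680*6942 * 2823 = -111312470880 = - 2^5 * 3^2 * 5^1 * 13^1*71^1*89^1*941^1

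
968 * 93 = 90024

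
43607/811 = 53+624/811 = 53.77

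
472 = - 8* ( - 59 )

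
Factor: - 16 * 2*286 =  - 9152 = - 2^6 * 11^1*13^1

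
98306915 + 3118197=101425112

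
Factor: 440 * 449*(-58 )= - 2^4*5^1 * 11^1* 29^1*449^1  =  - 11458480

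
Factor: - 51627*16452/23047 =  - 2^2 * 3^3* 19^ (-1 ) * 457^1*1213^ ( - 1)*17209^1 = - 849367404/23047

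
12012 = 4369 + 7643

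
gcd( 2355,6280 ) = 785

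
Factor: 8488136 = 2^3 * 19^1*55843^1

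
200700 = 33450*6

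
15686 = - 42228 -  - 57914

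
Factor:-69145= - 5^1*13829^1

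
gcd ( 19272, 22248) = 24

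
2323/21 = 2323/21=110.62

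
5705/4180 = 1 + 305/836 = 1.36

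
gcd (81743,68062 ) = 1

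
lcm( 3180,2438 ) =73140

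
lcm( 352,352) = 352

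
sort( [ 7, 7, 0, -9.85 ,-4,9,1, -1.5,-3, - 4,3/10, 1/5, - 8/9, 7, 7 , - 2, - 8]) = [ - 9.85, - 8 , - 4, - 4, - 3, -2, - 1.5, - 8/9, 0,1/5,  3/10, 1,  7, 7, 7,7, 9]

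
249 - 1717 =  - 1468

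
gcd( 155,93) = 31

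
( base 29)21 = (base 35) 1O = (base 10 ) 59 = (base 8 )73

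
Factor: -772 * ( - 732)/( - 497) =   -  2^4*3^1*7^( - 1 )*61^1*71^ ( - 1)*193^1 =-  565104/497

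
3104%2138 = 966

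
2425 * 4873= 11817025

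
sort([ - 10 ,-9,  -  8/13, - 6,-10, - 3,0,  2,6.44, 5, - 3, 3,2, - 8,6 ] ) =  [ - 10, - 10,-9, - 8,-6,-3 , - 3, - 8/13,0 , 2, 2,3, 5,6, 6.44 ] 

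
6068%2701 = 666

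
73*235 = 17155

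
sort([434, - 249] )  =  [ - 249, 434]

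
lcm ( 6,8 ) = 24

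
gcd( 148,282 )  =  2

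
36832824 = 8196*4494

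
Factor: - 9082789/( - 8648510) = 2^( - 1 )*5^( - 1)*13^( - 1) * 71^( - 1 ) * 97^1*937^( - 1)*93637^1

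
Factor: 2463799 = 13^1*189523^1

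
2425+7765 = 10190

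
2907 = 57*51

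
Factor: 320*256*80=2^18 * 5^2 = 6553600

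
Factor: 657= 3^2*73^1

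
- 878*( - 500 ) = 439000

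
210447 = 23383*9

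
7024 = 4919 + 2105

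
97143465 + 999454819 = 1096598284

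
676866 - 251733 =425133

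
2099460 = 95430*22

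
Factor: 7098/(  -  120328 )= -2^( - 2)  *  3^1*7^1*89^( - 1) =- 21/356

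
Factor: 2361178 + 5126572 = 7487750 = 2^1* 5^3*61^1* 491^1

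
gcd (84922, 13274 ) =2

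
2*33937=67874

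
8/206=4/103 = 0.04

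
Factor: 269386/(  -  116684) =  - 134693/58342 = - 2^( - 1 ) *13^2*31^( - 1 )*797^1*941^(-1 ) 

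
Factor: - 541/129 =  - 3^(-1 ) * 43^(-1 )*541^1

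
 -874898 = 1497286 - 2372184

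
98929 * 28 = 2770012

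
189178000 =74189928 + 114988072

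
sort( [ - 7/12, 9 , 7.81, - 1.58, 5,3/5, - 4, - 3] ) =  [-4 , - 3, - 1.58, - 7/12, 3/5,5,  7.81, 9] 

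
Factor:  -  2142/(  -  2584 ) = 63/76 = 2^( - 2 ) * 3^2*7^1*19^(  -  1)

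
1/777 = 1/777  =  0.00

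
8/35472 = 1/4434= 0.00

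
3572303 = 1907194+1665109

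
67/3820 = 67/3820 = 0.02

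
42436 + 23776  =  66212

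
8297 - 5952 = 2345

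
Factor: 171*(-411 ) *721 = - 50672601  =  - 3^3 * 7^1*19^1*103^1*137^1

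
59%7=3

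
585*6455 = 3776175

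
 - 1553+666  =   - 887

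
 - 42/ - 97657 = 6/13951 = 0.00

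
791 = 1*791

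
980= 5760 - 4780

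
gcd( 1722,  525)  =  21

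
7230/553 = 7230/553 = 13.07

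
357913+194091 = 552004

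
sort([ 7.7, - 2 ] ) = [ - 2,7.7]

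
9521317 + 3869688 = 13391005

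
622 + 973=1595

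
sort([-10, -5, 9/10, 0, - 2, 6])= [ - 10, - 5, - 2, 0, 9/10, 6 ] 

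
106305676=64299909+42005767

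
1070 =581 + 489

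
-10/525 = - 1 + 103/105 = - 0.02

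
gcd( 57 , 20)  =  1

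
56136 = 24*2339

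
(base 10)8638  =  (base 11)6543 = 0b10000110111110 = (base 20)11bi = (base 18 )18bg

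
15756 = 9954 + 5802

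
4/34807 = 4/34807 = 0.00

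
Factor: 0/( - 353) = 0 = 0^1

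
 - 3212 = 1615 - 4827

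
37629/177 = 212+ 35/59 = 212.59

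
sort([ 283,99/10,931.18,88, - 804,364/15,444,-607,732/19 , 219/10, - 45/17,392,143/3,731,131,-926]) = [ - 926, - 804,-607  , - 45/17, 99/10,219/10,364/15,732/19, 143/3 , 88,131,283,392,444,731, 931.18]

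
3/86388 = 1/28796 =0.00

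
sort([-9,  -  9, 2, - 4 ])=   [  -  9, - 9,-4 , 2]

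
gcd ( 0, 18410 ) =18410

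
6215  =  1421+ 4794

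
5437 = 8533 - 3096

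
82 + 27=109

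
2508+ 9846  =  12354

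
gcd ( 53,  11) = 1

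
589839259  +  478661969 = 1068501228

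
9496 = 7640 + 1856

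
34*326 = 11084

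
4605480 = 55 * 83736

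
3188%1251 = 686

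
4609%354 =7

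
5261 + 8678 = 13939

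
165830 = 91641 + 74189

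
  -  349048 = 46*( - 7588 ) 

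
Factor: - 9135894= - 2^1 * 3^1 *103^1 * 14783^1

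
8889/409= 8889/409 = 21.73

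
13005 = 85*153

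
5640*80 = 451200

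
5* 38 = 190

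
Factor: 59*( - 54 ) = -3186 = -  2^1*3^3*59^1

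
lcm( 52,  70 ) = 1820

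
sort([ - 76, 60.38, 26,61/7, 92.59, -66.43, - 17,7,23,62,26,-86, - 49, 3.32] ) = [ - 86,-76,-66.43, - 49, - 17, 3.32,7, 61/7, 23,26,26 , 60.38 , 62,92.59 ]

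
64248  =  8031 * 8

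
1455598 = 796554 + 659044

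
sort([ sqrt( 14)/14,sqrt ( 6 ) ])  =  [ sqrt(14 ) /14,sqrt(6)]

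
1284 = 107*12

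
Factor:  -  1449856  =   - 2^7 *47^1*241^1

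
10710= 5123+5587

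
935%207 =107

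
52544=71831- 19287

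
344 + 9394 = 9738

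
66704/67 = 66704/67 = 995.58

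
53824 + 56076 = 109900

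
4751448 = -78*( - 60916) 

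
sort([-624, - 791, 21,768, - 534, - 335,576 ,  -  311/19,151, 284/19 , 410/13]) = [ - 791, - 624, - 534, - 335, - 311/19,284/19,21,  410/13,151,576 , 768]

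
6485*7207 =46737395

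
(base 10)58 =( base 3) 2011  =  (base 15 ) 3D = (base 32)1q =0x3A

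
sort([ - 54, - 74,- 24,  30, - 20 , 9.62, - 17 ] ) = [ - 74, - 54, - 24,-20,  -  17,9.62,30 ] 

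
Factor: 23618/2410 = 49/5 =5^( -1) * 7^2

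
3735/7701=1245/2567 = 0.49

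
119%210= 119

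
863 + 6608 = 7471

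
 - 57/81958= -57/81958 = - 0.00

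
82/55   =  1 + 27/55 = 1.49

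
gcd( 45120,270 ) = 30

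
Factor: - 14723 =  - 14723^1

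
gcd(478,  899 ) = 1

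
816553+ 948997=1765550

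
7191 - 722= 6469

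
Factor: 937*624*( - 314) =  - 2^5*3^1 * 13^1*157^1*937^1 = - 183592032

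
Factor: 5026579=113^1*44483^1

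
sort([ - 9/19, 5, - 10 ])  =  [ - 10, - 9/19, 5] 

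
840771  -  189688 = 651083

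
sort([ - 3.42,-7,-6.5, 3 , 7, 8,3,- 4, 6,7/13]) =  [  -  7, - 6.5, - 4, - 3.42,7/13,3, 3,6,  7, 8]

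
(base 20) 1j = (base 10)39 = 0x27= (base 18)23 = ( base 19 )21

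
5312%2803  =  2509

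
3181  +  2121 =5302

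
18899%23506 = 18899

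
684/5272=171/1318 = 0.13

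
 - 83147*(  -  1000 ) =83147000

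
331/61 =5 + 26/61 = 5.43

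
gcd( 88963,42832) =1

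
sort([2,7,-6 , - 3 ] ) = [ - 6, - 3,2,7 ]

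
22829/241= 94 + 175/241 = 94.73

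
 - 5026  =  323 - 5349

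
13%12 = 1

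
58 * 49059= 2845422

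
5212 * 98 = 510776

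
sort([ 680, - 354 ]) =[ - 354, 680]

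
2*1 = 2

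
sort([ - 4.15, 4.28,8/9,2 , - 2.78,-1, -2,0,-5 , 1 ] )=[-5 ,  -  4.15,-2.78, -2,-1,0, 8/9 , 1,2, 4.28]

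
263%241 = 22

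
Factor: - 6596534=-2^1*  7^1*19^1 * 24799^1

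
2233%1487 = 746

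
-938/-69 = 13 + 41/69 = 13.59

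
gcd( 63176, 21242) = 2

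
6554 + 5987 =12541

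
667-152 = 515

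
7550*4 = 30200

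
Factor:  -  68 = - 2^2 * 17^1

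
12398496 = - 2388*( - 5192 ) 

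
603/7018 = 603/7018 = 0.09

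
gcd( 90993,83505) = 3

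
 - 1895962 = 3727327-5623289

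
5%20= 5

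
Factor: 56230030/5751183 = 2^1*3^( - 1)*5^1*647^( - 1)*2963^( - 1)*5623003^1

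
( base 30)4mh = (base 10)4277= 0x10B5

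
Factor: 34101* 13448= 458590248 = 2^3*3^4*41^2*421^1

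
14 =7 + 7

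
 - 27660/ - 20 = 1383/1=1383.00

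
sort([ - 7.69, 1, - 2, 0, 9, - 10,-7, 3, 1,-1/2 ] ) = [- 10,-7.69,-7 , - 2, - 1/2, 0, 1,1,3, 9 ]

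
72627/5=72627/5 = 14525.40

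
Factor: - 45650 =  -  2^1 * 5^2*11^1*83^1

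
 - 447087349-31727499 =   -  478814848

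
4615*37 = 170755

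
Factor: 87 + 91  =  178  =  2^1*89^1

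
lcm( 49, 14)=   98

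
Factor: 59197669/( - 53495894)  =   - 2^ ( - 1 )*29^( - 1)*31^ ( - 1)*37^1*29753^(  -  1 )*1599937^1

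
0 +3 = 3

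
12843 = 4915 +7928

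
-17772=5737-23509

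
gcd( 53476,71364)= 4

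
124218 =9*13802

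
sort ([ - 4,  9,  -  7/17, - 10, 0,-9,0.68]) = [ - 10, -9,- 4, - 7/17, 0, 0.68, 9 ] 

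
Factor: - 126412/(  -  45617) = 2^2*11^(  -  1)*13^1*17^1 * 29^( - 1 )=884/319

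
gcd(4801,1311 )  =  1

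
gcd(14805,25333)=329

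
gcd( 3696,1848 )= 1848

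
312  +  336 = 648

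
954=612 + 342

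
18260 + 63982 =82242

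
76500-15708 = 60792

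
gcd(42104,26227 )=1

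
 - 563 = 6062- 6625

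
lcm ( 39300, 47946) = 2397300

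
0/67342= 0 = 0.00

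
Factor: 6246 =2^1*3^2*347^1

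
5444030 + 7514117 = 12958147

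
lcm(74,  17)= 1258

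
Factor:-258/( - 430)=3/5 = 3^1*5^( - 1)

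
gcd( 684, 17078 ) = 2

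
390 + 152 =542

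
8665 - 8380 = 285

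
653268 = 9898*66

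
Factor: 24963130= 2^1*5^1*2496313^1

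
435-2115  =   - 1680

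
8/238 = 4/119 = 0.03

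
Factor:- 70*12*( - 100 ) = 84000 = 2^5*3^1 * 5^3*7^1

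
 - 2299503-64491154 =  - 66790657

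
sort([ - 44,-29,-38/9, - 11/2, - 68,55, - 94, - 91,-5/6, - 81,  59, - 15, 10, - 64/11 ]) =[-94, - 91, - 81, - 68,-44, - 29, - 15,-64/11,-11/2,-38/9,-5/6 , 10, 55, 59] 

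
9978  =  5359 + 4619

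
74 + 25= 99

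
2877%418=369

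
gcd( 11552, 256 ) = 32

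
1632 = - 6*( - 272)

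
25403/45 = 564+23/45 = 564.51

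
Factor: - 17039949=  - 3^1*5679983^1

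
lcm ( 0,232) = 0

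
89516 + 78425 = 167941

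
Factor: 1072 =2^4 * 67^1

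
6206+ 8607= 14813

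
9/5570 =9/5570 = 0.00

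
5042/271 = 5042/271 = 18.61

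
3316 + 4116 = 7432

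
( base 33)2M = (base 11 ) 80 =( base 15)5D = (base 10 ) 88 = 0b1011000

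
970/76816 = 485/38408 = 0.01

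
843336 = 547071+296265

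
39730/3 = 13243 + 1/3 = 13243.33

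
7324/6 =3662/3 = 1220.67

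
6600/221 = 6600/221=29.86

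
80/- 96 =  - 5/6 = - 0.83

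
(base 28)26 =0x3E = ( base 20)32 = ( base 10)62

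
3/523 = 3/523 = 0.01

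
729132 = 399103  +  330029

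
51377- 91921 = -40544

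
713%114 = 29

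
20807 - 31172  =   - 10365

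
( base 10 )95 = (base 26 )3H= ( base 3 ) 10112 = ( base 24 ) 3N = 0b1011111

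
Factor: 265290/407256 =2^(- 2 )*5^1*37^1*71^( - 1) = 185/284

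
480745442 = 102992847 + 377752595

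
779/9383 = 779/9383 = 0.08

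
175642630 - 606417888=  -  430775258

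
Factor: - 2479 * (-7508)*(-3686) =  - 2^3 * 19^1 *37^1* 67^1 * 97^1*1877^1 = - 68605055752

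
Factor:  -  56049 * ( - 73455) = 4117079295= 3^2*5^1*7^1*17^1*59^1*83^1*157^1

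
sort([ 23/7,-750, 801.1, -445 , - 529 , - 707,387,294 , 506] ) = [ - 750, - 707, - 529, - 445, 23/7, 294,  387,506,  801.1] 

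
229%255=229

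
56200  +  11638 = 67838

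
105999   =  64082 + 41917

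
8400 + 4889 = 13289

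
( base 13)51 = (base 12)56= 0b1000010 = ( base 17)3F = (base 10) 66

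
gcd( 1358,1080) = 2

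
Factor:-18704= - 2^4*7^1*167^1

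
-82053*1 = -82053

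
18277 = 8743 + 9534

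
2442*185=451770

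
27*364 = 9828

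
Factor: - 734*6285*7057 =-2^1*3^1*5^1*367^1*419^1 * 7057^1  =  - 32555281830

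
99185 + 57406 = 156591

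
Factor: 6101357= 6101357^1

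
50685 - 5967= 44718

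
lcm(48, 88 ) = 528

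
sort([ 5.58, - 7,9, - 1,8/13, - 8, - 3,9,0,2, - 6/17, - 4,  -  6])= [ - 8, - 7 , - 6,-4, - 3, -1, - 6/17,0, 8/13,2,5.58,9,9] 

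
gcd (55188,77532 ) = 84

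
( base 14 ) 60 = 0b1010100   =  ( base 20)44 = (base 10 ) 84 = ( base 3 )10010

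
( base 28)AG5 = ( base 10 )8293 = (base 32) 835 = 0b10000001100101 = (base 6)102221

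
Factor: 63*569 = 35847 = 3^2*7^1*569^1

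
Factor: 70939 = 11^1*6449^1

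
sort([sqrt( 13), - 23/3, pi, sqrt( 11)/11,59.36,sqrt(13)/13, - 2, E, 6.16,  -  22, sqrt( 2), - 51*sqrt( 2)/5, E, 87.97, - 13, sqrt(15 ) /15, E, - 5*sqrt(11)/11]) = [ - 22, - 51*sqrt( 2 ) /5,-13 , - 23/3, - 2,  -  5*sqrt( 11)/11,sqrt( 15)/15,  sqrt(13)/13, sqrt( 11) /11  ,  sqrt(2 ),E , E,E, pi, sqrt(13 ) , 6.16, 59.36, 87.97]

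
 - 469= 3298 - 3767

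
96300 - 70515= 25785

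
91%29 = 4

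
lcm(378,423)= 17766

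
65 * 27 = 1755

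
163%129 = 34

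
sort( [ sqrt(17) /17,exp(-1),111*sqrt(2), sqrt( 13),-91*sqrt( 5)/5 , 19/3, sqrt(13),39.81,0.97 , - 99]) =[- 99,-91 * sqrt ( 5 )/5,sqrt( 17 )/17,exp (-1),0.97,sqrt(13),sqrt( 13 ), 19/3,39.81,111*sqrt(2)] 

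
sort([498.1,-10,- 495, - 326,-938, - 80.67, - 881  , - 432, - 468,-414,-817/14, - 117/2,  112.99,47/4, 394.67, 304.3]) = [-938, - 881 , - 495,-468,-432, - 414, - 326,-80.67  , - 117/2, - 817/14, - 10,47/4, 112.99,304.3,394.67 , 498.1]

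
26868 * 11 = 295548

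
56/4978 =28/2489 =0.01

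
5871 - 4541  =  1330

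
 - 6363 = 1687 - 8050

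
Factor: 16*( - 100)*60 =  - 96000 =-2^8*3^1 * 5^3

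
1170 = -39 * (- 30)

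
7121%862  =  225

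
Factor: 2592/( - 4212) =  - 2^3*13^( - 1) = -8/13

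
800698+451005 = 1251703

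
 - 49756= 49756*(-1 )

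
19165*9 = 172485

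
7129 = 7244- 115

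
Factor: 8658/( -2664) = -13/4 = - 2^( - 2)*13^1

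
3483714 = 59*59046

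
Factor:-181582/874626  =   - 3^( -1) * 163^1 * 557^1*145771^ (-1 ) = -90791/437313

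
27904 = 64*436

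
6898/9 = 766 + 4/9 = 766.44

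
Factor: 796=2^2 * 199^1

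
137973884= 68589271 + 69384613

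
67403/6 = 67403/6 = 11233.83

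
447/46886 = 447/46886  =  0.01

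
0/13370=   0= 0.00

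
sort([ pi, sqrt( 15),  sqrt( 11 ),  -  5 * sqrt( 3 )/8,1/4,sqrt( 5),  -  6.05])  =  [ - 6.05, - 5*sqrt (3 )/8, 1/4,sqrt( 5), pi,sqrt( 11 ),sqrt( 15) ]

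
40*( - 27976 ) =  - 1119040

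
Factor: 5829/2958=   67/34 = 2^(-1 ) * 17^( - 1 )*67^1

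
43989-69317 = -25328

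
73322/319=229 + 271/319  =  229.85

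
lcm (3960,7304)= 328680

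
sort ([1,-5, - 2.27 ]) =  [ - 5,  -  2.27, 1 ] 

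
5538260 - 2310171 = 3228089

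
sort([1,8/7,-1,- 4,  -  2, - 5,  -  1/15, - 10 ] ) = [-10, - 5, - 4, - 2, - 1, - 1/15,1,8/7 ] 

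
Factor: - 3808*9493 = -36149344 =- 2^5*7^1 * 11^1*17^1*863^1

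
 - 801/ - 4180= 801/4180 = 0.19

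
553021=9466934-8913913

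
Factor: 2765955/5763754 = 2^(  -  1) * 3^1*5^1*23^(-1)*97^1*1901^1*125299^( - 1 ) 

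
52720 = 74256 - 21536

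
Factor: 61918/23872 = 83/32 = 2^ (  -  5 )*83^1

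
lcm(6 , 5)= 30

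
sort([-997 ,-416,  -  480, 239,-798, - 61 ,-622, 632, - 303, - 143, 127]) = [  -  997,-798,-622,-480  ,-416,-303,-143 ,-61,127, 239,632 ]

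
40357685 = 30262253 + 10095432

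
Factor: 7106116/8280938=3553058/4140469 =2^1*17^( - 1 ) * 79^( - 1 )*89^1*3083^(-1 ) * 19961^1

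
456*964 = 439584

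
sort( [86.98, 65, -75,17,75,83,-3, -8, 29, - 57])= [ - 75, - 57 , - 8, - 3 , 17, 29, 65, 75,83, 86.98]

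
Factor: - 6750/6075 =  -10/9 = - 2^1*3^( - 2 )* 5^1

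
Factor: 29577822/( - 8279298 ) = -3^( - 1 )*97^1 * 50821^1*459961^(  -  1 ) =-4929637/1379883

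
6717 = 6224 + 493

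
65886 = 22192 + 43694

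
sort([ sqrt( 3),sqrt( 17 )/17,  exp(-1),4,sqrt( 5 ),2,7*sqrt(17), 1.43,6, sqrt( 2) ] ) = [ sqrt(17)/17, exp (-1), sqrt( 2 ), 1.43,sqrt(3 ),2,sqrt( 5 ) , 4, 6,7*sqrt( 17 )]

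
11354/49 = 1622/7 = 231.71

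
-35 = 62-97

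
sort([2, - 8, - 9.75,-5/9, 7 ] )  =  [ -9.75,-8,-5/9, 2,  7] 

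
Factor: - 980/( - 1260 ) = 7/9 = 3^(  -  2 )*7^1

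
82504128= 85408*966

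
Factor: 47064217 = 67^1*702451^1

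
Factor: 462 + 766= 2^2 * 307^1 = 1228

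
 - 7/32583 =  - 7/32583 = -0.00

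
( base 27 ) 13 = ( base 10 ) 30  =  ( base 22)18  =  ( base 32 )u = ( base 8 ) 36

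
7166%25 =16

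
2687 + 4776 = 7463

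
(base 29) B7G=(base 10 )9470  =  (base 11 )712a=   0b10010011111110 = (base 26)E06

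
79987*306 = 24476022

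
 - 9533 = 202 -9735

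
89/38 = 89/38 = 2.34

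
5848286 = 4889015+959271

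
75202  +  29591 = 104793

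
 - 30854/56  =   - 551 + 1/28= - 550.96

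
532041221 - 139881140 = 392160081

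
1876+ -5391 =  -3515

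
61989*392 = 24299688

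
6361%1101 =856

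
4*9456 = 37824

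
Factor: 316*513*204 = 2^4* 3^4*17^1*19^1*79^1 = 33070032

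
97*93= 9021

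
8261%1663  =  1609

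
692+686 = 1378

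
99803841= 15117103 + 84686738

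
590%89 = 56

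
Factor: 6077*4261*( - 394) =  -10202274218=-2^1*59^1*103^1*197^1*4261^1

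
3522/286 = 12+45/143 = 12.31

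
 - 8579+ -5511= - 14090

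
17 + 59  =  76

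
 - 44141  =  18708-62849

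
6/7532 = 3/3766 =0.00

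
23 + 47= 70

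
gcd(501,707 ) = 1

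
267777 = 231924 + 35853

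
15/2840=3/568  =  0.01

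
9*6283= 56547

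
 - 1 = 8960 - 8961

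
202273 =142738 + 59535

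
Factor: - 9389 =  - 41^1*229^1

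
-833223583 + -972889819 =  - 1806113402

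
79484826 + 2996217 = 82481043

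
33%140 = 33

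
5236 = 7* 748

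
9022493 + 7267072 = 16289565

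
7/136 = 7/136 = 0.05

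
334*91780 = 30654520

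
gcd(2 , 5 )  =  1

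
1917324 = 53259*36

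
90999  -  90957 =42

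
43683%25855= 17828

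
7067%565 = 287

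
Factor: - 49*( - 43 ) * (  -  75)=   -  3^1*5^2*7^2*43^1 = - 158025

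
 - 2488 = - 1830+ - 658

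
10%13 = 10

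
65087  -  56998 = 8089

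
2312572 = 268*8629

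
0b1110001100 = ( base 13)54B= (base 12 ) 638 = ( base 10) 908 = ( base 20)258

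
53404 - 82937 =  - 29533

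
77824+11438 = 89262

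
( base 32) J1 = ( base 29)l0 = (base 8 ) 1141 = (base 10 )609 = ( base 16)261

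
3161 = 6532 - 3371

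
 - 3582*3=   -  10746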